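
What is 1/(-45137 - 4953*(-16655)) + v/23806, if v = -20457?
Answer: -4266557686586/4965032625925 ≈ -0.85932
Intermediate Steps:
1/(-45137 - 4953*(-16655)) + v/23806 = 1/(-45137 - 4953*(-16655)) - 20457/23806 = -1/16655/(-50090) - 20457*1/23806 = -1/50090*(-1/16655) - 20457/23806 = 1/834248950 - 20457/23806 = -4266557686586/4965032625925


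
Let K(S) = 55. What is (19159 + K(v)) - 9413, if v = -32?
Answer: 9801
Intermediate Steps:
(19159 + K(v)) - 9413 = (19159 + 55) - 9413 = 19214 - 9413 = 9801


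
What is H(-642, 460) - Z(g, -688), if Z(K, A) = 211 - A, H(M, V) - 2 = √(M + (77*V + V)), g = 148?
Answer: -897 + √35238 ≈ -709.28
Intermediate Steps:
H(M, V) = 2 + √(M + 78*V) (H(M, V) = 2 + √(M + (77*V + V)) = 2 + √(M + 78*V))
H(-642, 460) - Z(g, -688) = (2 + √(-642 + 78*460)) - (211 - 1*(-688)) = (2 + √(-642 + 35880)) - (211 + 688) = (2 + √35238) - 1*899 = (2 + √35238) - 899 = -897 + √35238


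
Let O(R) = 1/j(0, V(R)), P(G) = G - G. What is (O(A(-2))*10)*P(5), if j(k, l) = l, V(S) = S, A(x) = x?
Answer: 0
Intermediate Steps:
P(G) = 0
O(R) = 1/R
(O(A(-2))*10)*P(5) = (10/(-2))*0 = -½*10*0 = -5*0 = 0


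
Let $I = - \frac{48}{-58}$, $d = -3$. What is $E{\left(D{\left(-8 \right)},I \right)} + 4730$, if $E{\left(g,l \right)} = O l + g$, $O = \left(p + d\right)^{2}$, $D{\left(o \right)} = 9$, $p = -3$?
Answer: $\frac{138295}{29} \approx 4768.8$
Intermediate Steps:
$O = 36$ ($O = \left(-3 - 3\right)^{2} = \left(-6\right)^{2} = 36$)
$I = \frac{24}{29}$ ($I = \left(-48\right) \left(- \frac{1}{58}\right) = \frac{24}{29} \approx 0.82759$)
$E{\left(g,l \right)} = g + 36 l$ ($E{\left(g,l \right)} = 36 l + g = g + 36 l$)
$E{\left(D{\left(-8 \right)},I \right)} + 4730 = \left(9 + 36 \cdot \frac{24}{29}\right) + 4730 = \left(9 + \frac{864}{29}\right) + 4730 = \frac{1125}{29} + 4730 = \frac{138295}{29}$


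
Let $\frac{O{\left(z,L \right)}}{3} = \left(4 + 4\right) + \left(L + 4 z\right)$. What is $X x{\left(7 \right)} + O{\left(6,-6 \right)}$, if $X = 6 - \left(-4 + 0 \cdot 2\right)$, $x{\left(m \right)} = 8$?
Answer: $158$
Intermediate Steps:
$O{\left(z,L \right)} = 24 + 3 L + 12 z$ ($O{\left(z,L \right)} = 3 \left(\left(4 + 4\right) + \left(L + 4 z\right)\right) = 3 \left(8 + \left(L + 4 z\right)\right) = 3 \left(8 + L + 4 z\right) = 24 + 3 L + 12 z$)
$X = 10$ ($X = 6 - \left(-4 + 0\right) = 6 - -4 = 6 + 4 = 10$)
$X x{\left(7 \right)} + O{\left(6,-6 \right)} = 10 \cdot 8 + \left(24 + 3 \left(-6\right) + 12 \cdot 6\right) = 80 + \left(24 - 18 + 72\right) = 80 + 78 = 158$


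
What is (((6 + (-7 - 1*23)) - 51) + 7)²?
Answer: 4624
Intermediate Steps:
(((6 + (-7 - 1*23)) - 51) + 7)² = (((6 + (-7 - 23)) - 51) + 7)² = (((6 - 30) - 51) + 7)² = ((-24 - 51) + 7)² = (-75 + 7)² = (-68)² = 4624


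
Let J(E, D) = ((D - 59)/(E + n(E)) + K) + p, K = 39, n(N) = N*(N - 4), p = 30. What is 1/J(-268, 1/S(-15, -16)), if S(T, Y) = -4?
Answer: 290512/20045091 ≈ 0.014493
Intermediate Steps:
n(N) = N*(-4 + N)
J(E, D) = 69 + (-59 + D)/(E + E*(-4 + E)) (J(E, D) = ((D - 59)/(E + E*(-4 + E)) + 39) + 30 = ((-59 + D)/(E + E*(-4 + E)) + 39) + 30 = (39 + (-59 + D)/(E + E*(-4 + E))) + 30 = 69 + (-59 + D)/(E + E*(-4 + E)))
1/J(-268, 1/S(-15, -16)) = 1/((-59 + 1/(-4) - 207*(-268) + 69*(-268)**2)/((-268)*(-3 - 268))) = 1/(-1/268*(-59 - 1/4 + 55476 + 69*71824)/(-271)) = 1/(-1/268*(-1/271)*(-59 - 1/4 + 55476 + 4955856)) = 1/(-1/268*(-1/271)*20045091/4) = 1/(20045091/290512) = 290512/20045091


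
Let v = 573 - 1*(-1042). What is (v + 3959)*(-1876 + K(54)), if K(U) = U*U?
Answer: 5796960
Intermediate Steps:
K(U) = U**2
v = 1615 (v = 573 + 1042 = 1615)
(v + 3959)*(-1876 + K(54)) = (1615 + 3959)*(-1876 + 54**2) = 5574*(-1876 + 2916) = 5574*1040 = 5796960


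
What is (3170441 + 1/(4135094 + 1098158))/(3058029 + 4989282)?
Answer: 5530572234711/14037868795124 ≈ 0.39398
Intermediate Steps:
(3170441 + 1/(4135094 + 1098158))/(3058029 + 4989282) = (3170441 + 1/5233252)/8047311 = (3170441 + 1/5233252)*(1/8047311) = (16591716704133/5233252)*(1/8047311) = 5530572234711/14037868795124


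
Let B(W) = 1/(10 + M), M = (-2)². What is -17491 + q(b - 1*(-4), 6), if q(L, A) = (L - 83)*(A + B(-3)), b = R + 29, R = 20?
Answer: -123712/7 ≈ -17673.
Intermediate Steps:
M = 4
b = 49 (b = 20 + 29 = 49)
B(W) = 1/14 (B(W) = 1/(10 + 4) = 1/14)
q(L, A) = (-83 + L)*(1/14 + A) (q(L, A) = (L - 83)*(A + 1/14) = (-83 + L)*(1/14 + A))
-17491 + q(b - 1*(-4), 6) = -17491 + (-83/14 - 83*6 + (49 - 1*(-4))/14 + 6*(49 - 1*(-4))) = -17491 + (-83/14 - 498 + (49 + 4)/14 + 6*(49 + 4)) = -17491 + (-83/14 - 498 + (1/14)*53 + 6*53) = -17491 + (-83/14 - 498 + 53/14 + 318) = -17491 - 1275/7 = -123712/7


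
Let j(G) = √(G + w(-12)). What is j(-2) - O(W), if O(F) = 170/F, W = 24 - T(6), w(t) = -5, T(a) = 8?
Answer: -85/8 + I*√7 ≈ -10.625 + 2.6458*I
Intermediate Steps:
W = 16 (W = 24 - 1*8 = 24 - 8 = 16)
j(G) = √(-5 + G) (j(G) = √(G - 5) = √(-5 + G))
j(-2) - O(W) = √(-5 - 2) - 170/16 = √(-7) - 170/16 = I*√7 - 1*85/8 = I*√7 - 85/8 = -85/8 + I*√7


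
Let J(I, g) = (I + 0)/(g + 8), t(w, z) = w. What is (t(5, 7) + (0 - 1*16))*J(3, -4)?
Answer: -33/4 ≈ -8.2500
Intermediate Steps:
J(I, g) = I/(8 + g)
(t(5, 7) + (0 - 1*16))*J(3, -4) = (5 + (0 - 1*16))*(3/(8 - 4)) = (5 + (0 - 16))*(3/4) = (5 - 16)*(3*(¼)) = -11*¾ = -33/4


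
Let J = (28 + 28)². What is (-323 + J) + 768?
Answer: 3581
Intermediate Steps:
J = 3136 (J = 56² = 3136)
(-323 + J) + 768 = (-323 + 3136) + 768 = 2813 + 768 = 3581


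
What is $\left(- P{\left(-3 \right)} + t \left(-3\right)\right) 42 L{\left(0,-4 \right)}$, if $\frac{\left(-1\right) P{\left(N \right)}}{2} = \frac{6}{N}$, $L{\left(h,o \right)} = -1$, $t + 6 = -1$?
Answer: $-714$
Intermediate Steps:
$t = -7$ ($t = -6 - 1 = -7$)
$P{\left(N \right)} = - \frac{12}{N}$ ($P{\left(N \right)} = - 2 \frac{6}{N} = - \frac{12}{N}$)
$\left(- P{\left(-3 \right)} + t \left(-3\right)\right) 42 L{\left(0,-4 \right)} = \left(- \frac{-12}{-3} - -21\right) 42 \left(-1\right) = \left(- \frac{\left(-12\right) \left(-1\right)}{3} + 21\right) 42 \left(-1\right) = \left(\left(-1\right) 4 + 21\right) 42 \left(-1\right) = \left(-4 + 21\right) 42 \left(-1\right) = 17 \cdot 42 \left(-1\right) = 714 \left(-1\right) = -714$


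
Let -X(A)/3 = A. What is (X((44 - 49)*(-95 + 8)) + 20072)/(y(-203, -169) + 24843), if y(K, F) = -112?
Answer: 2681/3533 ≈ 0.75885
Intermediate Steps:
X(A) = -3*A
(X((44 - 49)*(-95 + 8)) + 20072)/(y(-203, -169) + 24843) = (-3*(44 - 49)*(-95 + 8) + 20072)/(-112 + 24843) = (-(-15)*(-87) + 20072)/24731 = (-3*435 + 20072)*(1/24731) = (-1305 + 20072)*(1/24731) = 18767*(1/24731) = 2681/3533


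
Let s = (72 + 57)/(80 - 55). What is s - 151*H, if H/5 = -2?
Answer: 37879/25 ≈ 1515.2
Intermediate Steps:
H = -10 (H = 5*(-2) = -10)
s = 129/25 ≈ 5.1600
s - 151*H = 129/25 - 151*(-10) = 129/25 + 1510 = 37879/25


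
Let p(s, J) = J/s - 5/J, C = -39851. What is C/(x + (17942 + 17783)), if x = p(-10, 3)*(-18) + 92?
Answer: -199255/179262 ≈ -1.1115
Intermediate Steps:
p(s, J) = -5/J + J/s
x = 637/5 (x = (-5/3 + 3/(-10))*(-18) + 92 = (-5*⅓ + 3*(-⅒))*(-18) + 92 = (-5/3 - 3/10)*(-18) + 92 = -59/30*(-18) + 92 = 177/5 + 92 = 637/5 ≈ 127.40)
C/(x + (17942 + 17783)) = -39851/(637/5 + (17942 + 17783)) = -39851/(637/5 + 35725) = -39851/179262/5 = -39851*5/179262 = -199255/179262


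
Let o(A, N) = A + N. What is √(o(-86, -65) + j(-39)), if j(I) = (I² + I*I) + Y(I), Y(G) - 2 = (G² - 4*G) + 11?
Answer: 3*√509 ≈ 67.683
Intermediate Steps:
Y(G) = 13 + G² - 4*G (Y(G) = 2 + ((G² - 4*G) + 11) = 2 + (11 + G² - 4*G) = 13 + G² - 4*G)
j(I) = 13 - 4*I + 3*I² (j(I) = (I² + I*I) + (13 + I² - 4*I) = (I² + I²) + (13 + I² - 4*I) = 2*I² + (13 + I² - 4*I) = 13 - 4*I + 3*I²)
√(o(-86, -65) + j(-39)) = √((-86 - 65) + (13 - 4*(-39) + 3*(-39)²)) = √(-151 + (13 + 156 + 3*1521)) = √(-151 + (13 + 156 + 4563)) = √(-151 + 4732) = √4581 = 3*√509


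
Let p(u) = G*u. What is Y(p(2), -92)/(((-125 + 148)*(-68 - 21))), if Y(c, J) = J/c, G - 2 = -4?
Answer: -1/89 ≈ -0.011236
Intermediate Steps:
G = -2 (G = 2 - 4 = -2)
p(u) = -2*u
Y(p(2), -92)/(((-125 + 148)*(-68 - 21))) = (-92/((-2*2)))/(((-125 + 148)*(-68 - 21))) = (-92/(-4))/((23*(-89))) = -92*(-¼)/(-2047) = 23*(-1/2047) = -1/89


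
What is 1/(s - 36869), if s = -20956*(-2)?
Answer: 1/5043 ≈ 0.00019829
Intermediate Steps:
s = 41912
1/(s - 36869) = 1/(41912 - 36869) = 1/5043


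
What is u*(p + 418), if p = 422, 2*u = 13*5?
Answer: 27300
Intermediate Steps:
u = 65/2 (u = (13*5)/2 = (½)*65 = 65/2 ≈ 32.500)
u*(p + 418) = 65*(422 + 418)/2 = (65/2)*840 = 27300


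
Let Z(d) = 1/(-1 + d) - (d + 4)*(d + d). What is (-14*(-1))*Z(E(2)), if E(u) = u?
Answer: -322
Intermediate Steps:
Z(d) = 1/(-1 + d) - 2*d*(4 + d) (Z(d) = 1/(-1 + d) - (4 + d)*2*d = 1/(-1 + d) - 2*d*(4 + d))
(-14*(-1))*Z(E(2)) = (-14*(-1))*((1 - 6*2**2 - 2*2**3 + 8*2)/(-1 + 2)) = 14*((1 - 6*4 - 2*8 + 16)/1) = 14*(1*(1 - 24 - 16 + 16)) = 14*(1*(-23)) = 14*(-23) = -322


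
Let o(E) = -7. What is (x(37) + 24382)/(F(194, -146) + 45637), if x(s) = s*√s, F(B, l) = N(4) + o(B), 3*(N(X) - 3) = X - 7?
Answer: 12191/22816 + 37*√37/45632 ≈ 0.53925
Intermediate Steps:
N(X) = ⅔ + X/3 (N(X) = 3 + (X - 7)/3 = 3 + (-7 + X)/3 = 3 + (-7/3 + X/3) = ⅔ + X/3)
F(B, l) = -5 (F(B, l) = (⅔ + (⅓)*4) - 7 = (⅔ + 4/3) - 7 = 2 - 7 = -5)
x(s) = s^(3/2)
(x(37) + 24382)/(F(194, -146) + 45637) = (37^(3/2) + 24382)/(-5 + 45637) = (37*√37 + 24382)/45632 = (24382 + 37*√37)*(1/45632) = 12191/22816 + 37*√37/45632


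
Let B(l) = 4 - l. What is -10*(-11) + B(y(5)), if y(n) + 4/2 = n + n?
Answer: 106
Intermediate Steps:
y(n) = -2 + 2*n (y(n) = -2 + (n + n) = -2 + 2*n)
-10*(-11) + B(y(5)) = -10*(-11) + (4 - (-2 + 2*5)) = 110 + (4 - (-2 + 10)) = 110 + (4 - 1*8) = 110 + (4 - 8) = 110 - 4 = 106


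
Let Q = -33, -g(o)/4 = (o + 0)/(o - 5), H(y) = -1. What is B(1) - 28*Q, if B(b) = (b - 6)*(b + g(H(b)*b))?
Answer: 2767/3 ≈ 922.33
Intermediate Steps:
g(o) = -4*o/(-5 + o) (g(o) = -4*(o + 0)/(o - 5) = -4*o/(-5 + o))
B(b) = (-6 + b)*(b + 4*b/(-5 - b)) (B(b) = (b - 6)*(b - 4*(-b)/(-5 - b)) = (-6 + b)*(b + 4*b/(-5 - b)))
B(1) - 28*Q = 1*(-6 + 1² - 5*1)/(5 + 1) - 28*(-33) = 1*(-6 + 1 - 5)/6 + 924 = 1*(⅙)*(-10) + 924 = -5/3 + 924 = 2767/3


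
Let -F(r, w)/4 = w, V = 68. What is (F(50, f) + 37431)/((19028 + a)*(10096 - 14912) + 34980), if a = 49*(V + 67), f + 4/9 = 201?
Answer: -329659/1111155372 ≈ -0.00029668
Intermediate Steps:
f = 1805/9 (f = -4/9 + 201 = 1805/9 ≈ 200.56)
F(r, w) = -4*w
a = 6615 (a = 49*(68 + 67) = 49*135 = 6615)
(F(50, f) + 37431)/((19028 + a)*(10096 - 14912) + 34980) = (-4*1805/9 + 37431)/((19028 + 6615)*(10096 - 14912) + 34980) = (-7220/9 + 37431)/(25643*(-4816) + 34980) = 329659/(9*(-123496688 + 34980)) = (329659/9)/(-123461708) = (329659/9)*(-1/123461708) = -329659/1111155372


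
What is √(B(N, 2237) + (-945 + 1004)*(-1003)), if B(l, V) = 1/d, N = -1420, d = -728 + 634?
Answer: 3*I*√58098674/94 ≈ 243.26*I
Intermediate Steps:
d = -94
B(l, V) = -1/94 (B(l, V) = 1/(-94) = -1/94)
√(B(N, 2237) + (-945 + 1004)*(-1003)) = √(-1/94 + (-945 + 1004)*(-1003)) = √(-1/94 + 59*(-1003)) = √(-1/94 - 59177) = √(-5562639/94) = 3*I*√58098674/94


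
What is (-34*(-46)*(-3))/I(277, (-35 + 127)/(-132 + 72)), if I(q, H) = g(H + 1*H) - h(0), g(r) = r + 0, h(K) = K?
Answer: 1530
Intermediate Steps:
g(r) = r
I(q, H) = 2*H (I(q, H) = (H + 1*H) - 1*0 = (H + H) + 0 = 2*H + 0 = 2*H)
(-34*(-46)*(-3))/I(277, (-35 + 127)/(-132 + 72)) = (-34*(-46)*(-3))/((2*((-35 + 127)/(-132 + 72)))) = (1564*(-3))/((2*(92/(-60)))) = -4692/(2*(92*(-1/60))) = -4692/(2*(-23/15)) = -4692/(-46/15) = -4692*(-15/46) = 1530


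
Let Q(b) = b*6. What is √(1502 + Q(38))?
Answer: √1730 ≈ 41.593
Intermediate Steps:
Q(b) = 6*b
√(1502 + Q(38)) = √(1502 + 6*38) = √(1502 + 228) = √1730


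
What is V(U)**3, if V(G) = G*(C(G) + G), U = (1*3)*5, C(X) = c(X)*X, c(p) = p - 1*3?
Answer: 25025203125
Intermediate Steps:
c(p) = -3 + p (c(p) = p - 3 = -3 + p)
C(X) = X*(-3 + X) (C(X) = (-3 + X)*X = X*(-3 + X))
U = 15 (U = 3*5 = 15)
V(G) = G*(G + G*(-3 + G)) (V(G) = G*(G*(-3 + G) + G) = G*(G + G*(-3 + G)))
V(U)**3 = (15**2*(-2 + 15))**3 = (225*13)**3 = 2925**3 = 25025203125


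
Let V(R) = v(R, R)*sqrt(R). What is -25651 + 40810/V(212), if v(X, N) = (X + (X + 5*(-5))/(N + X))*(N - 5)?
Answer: -25651 + 32648*sqrt(53)/3729105 ≈ -25651.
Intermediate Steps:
v(X, N) = (-5 + N)*(X + (-25 + X)/(N + X)) (v(X, N) = (X + (X - 25)/(N + X))*(-5 + N) = (X + (-25 + X)/(N + X))*(-5 + N) = (-5 + N)*(X + (-25 + X)/(N + X)))
V(R) = (125 - 30*R - 9*R**2 + 2*R**3)/(2*sqrt(R)) (V(R) = ((125 - 25*R - 5*R - 5*R**2 + R*R**2 + R*R**2 - 4*R*R)/(R + R))*sqrt(R) = ((125 - 25*R - 5*R - 5*R**2 + R**3 + R**3 - 4*R**2)/((2*R)))*sqrt(R) = ((1/(2*R))*(125 - 30*R - 9*R**2 + 2*R**3))*sqrt(R) = ((125 - 30*R - 9*R**2 + 2*R**3)/(2*R))*sqrt(R) = (125 - 30*R - 9*R**2 + 2*R**3)/(2*sqrt(R)))
-25651 + 40810/V(212) = -25651 + 40810/(((125 - 30*212 - 9*212**2 + 2*212**3)/(2*sqrt(212)))) = -25651 + 40810/(((sqrt(53)/106)*(125 - 6360 - 9*44944 + 2*9528128)/2)) = -25651 + 40810/(((sqrt(53)/106)*(125 - 6360 - 404496 + 19056256)/2)) = -25651 + 40810/(((1/2)*(sqrt(53)/106)*18645525)) = -25651 + 40810/((18645525*sqrt(53)/212)) = -25651 + 40810*(4*sqrt(53)/18645525) = -25651 + 32648*sqrt(53)/3729105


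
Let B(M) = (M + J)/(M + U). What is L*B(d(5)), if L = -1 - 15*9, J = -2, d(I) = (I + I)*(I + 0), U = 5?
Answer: -6528/55 ≈ -118.69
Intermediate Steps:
d(I) = 2*I**2 (d(I) = (2*I)*I = 2*I**2)
B(M) = (-2 + M)/(5 + M) (B(M) = (M - 2)/(M + 5) = (-2 + M)/(5 + M))
L = -136 (L = -1 - 135 = -136)
L*B(d(5)) = -136*(-2 + 2*5**2)/(5 + 2*5**2) = -136*(-2 + 2*25)/(5 + 2*25) = -136*(-2 + 50)/(5 + 50) = -136*48/55 = -6528/55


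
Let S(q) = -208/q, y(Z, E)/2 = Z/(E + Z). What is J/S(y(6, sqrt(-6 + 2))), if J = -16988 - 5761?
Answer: 204741/1040 - 68247*I/1040 ≈ 196.87 - 65.622*I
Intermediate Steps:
y(Z, E) = 2*Z/(E + Z) (y(Z, E) = 2*(Z/(E + Z)) = 2*Z/(E + Z))
J = -22749
J/S(y(6, sqrt(-6 + 2))) = -22749*(-3/(52*(sqrt(-6 + 2) + 6))) = -22749*(-3/(52*(sqrt(-4) + 6))) = -22749*(-3/(52*(2*I + 6))) = -22749*(-3*(6 - 2*I)/2080) = -(-204741/1040 + 68247*I/1040) = -22749*(-9/1040 + 3*I/1040) = 204741/1040 - 68247*I/1040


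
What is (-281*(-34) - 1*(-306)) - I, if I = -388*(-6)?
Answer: 7532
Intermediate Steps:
I = 2328
(-281*(-34) - 1*(-306)) - I = (-281*(-34) - 1*(-306)) - 1*2328 = (9554 + 306) - 2328 = 9860 - 2328 = 7532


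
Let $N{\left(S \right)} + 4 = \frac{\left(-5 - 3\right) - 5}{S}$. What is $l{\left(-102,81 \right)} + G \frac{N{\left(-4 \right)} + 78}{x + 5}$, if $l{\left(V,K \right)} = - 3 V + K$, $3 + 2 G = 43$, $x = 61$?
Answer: $\frac{9029}{22} \approx 410.41$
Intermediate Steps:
$G = 20$ ($G = - \frac{3}{2} + \frac{1}{2} \cdot 43 = - \frac{3}{2} + \frac{43}{2} = 20$)
$l{\left(V,K \right)} = K - 3 V$
$N{\left(S \right)} = -4 - \frac{13}{S}$ ($N{\left(S \right)} = -4 + \frac{\left(-5 - 3\right) - 5}{S} = -4 + \frac{-8 - 5}{S} = -4 - \frac{13}{S}$)
$l{\left(-102,81 \right)} + G \frac{N{\left(-4 \right)} + 78}{x + 5} = \left(81 - -306\right) + 20 \frac{\left(-4 - \frac{13}{-4}\right) + 78}{61 + 5} = \left(81 + 306\right) + 20 \frac{\left(-4 - - \frac{13}{4}\right) + 78}{66} = 387 + 20 \left(\left(-4 + \frac{13}{4}\right) + 78\right) \frac{1}{66} = 387 + 20 \left(- \frac{3}{4} + 78\right) \frac{1}{66} = 387 + 20 \cdot \frac{309}{4} \cdot \frac{1}{66} = 387 + 20 \cdot \frac{103}{88} = 387 + \frac{515}{22} = \frac{9029}{22}$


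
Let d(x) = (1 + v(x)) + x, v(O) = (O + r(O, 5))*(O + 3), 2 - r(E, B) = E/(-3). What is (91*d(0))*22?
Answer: 14014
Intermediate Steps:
r(E, B) = 2 + E/3 (r(E, B) = 2 - E/(-3) = 2 - E*(-1)/3 = 2 - (-1)*E/3 = 2 + E/3)
v(O) = (2 + 4*O/3)*(3 + O) (v(O) = (O + (2 + O/3))*(O + 3) = (2 + 4*O/3)*(3 + O))
d(x) = 7 + 7*x + 4*x²/3 (d(x) = (1 + (6 + 6*x + 4*x²/3)) + x = (7 + 6*x + 4*x²/3) + x = 7 + 7*x + 4*x²/3)
(91*d(0))*22 = (91*(7 + 7*0 + (4/3)*0²))*22 = (91*(7 + 0 + (4/3)*0))*22 = (91*(7 + 0 + 0))*22 = (91*7)*22 = 637*22 = 14014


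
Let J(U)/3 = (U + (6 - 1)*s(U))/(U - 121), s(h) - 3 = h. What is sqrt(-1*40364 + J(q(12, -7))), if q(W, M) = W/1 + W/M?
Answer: I*sqrt(969795041)/155 ≈ 200.91*I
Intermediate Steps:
q(W, M) = W + W/M (q(W, M) = W*1 + W/M = W + W/M)
s(h) = 3 + h
J(U) = 3*(15 + 6*U)/(-121 + U) (J(U) = 3*((U + (6 - 1)*(3 + U))/(U - 121)) = 3*((U + 5*(3 + U))/(-121 + U)) = 3*((U + (15 + 5*U))/(-121 + U)) = 3*((15 + 6*U)/(-121 + U)) = 3*(15 + 6*U)/(-121 + U))
sqrt(-1*40364 + J(q(12, -7))) = sqrt(-1*40364 + 9*(5 + 2*(12 + 12/(-7)))/(-121 + (12 + 12/(-7)))) = sqrt(-40364 + 9*(5 + 2*(12 + 12*(-1/7)))/(-121 + (12 + 12*(-1/7)))) = sqrt(-40364 + 9*(5 + 2*(12 - 12/7))/(-121 + (12 - 12/7))) = sqrt(-40364 + 9*(5 + 2*(72/7))/(-121 + 72/7)) = sqrt(-40364 + 9*(5 + 144/7)/(-775/7)) = sqrt(-40364 + 9*(-7/775)*(179/7)) = sqrt(-40364 - 1611/775) = sqrt(-31283711/775) = I*sqrt(969795041)/155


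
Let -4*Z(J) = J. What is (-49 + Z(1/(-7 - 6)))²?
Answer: 6487209/2704 ≈ 2399.1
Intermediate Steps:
Z(J) = -J/4
(-49 + Z(1/(-7 - 6)))² = (-49 - 1/(4*(-7 - 6)))² = (-49 - ¼/(-13))² = (-49 - ¼*(-1/13))² = (-49 + 1/52)² = (-2547/52)² = 6487209/2704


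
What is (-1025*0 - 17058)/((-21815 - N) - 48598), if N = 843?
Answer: 2843/11876 ≈ 0.23939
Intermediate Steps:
(-1025*0 - 17058)/((-21815 - N) - 48598) = (-1025*0 - 17058)/((-21815 - 1*843) - 48598) = (0 - 17058)/((-21815 - 843) - 48598) = -17058/(-22658 - 48598) = -17058/(-71256) = -17058*(-1/71256) = 2843/11876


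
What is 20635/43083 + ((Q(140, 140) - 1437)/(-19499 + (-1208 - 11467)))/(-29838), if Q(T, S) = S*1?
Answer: 6603235107323/13786672188132 ≈ 0.47896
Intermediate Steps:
Q(T, S) = S
20635/43083 + ((Q(140, 140) - 1437)/(-19499 + (-1208 - 11467)))/(-29838) = 20635/43083 + ((140 - 1437)/(-19499 + (-1208 - 11467)))/(-29838) = 20635*(1/43083) - 1297/(-19499 - 12675)*(-1/29838) = 20635/43083 - 1297/(-32174)*(-1/29838) = 20635/43083 - 1297*(-1/32174)*(-1/29838) = 20635/43083 + (1297/32174)*(-1/29838) = 20635/43083 - 1297/960007812 = 6603235107323/13786672188132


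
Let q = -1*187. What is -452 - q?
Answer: -265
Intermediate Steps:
q = -187
-452 - q = -452 - 1*(-187) = -452 + 187 = -265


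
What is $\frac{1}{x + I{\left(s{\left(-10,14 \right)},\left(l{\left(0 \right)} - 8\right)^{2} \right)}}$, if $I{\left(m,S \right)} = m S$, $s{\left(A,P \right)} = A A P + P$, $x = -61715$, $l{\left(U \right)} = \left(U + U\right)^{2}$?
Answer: $\frac{1}{28781} \approx 3.4745 \cdot 10^{-5}$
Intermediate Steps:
$l{\left(U \right)} = 4 U^{2}$ ($l{\left(U \right)} = \left(2 U\right)^{2} = 4 U^{2}$)
$s{\left(A,P \right)} = P + P A^{2}$ ($s{\left(A,P \right)} = A^{2} P + P = P A^{2} + P = P + P A^{2}$)
$I{\left(m,S \right)} = S m$
$\frac{1}{x + I{\left(s{\left(-10,14 \right)},\left(l{\left(0 \right)} - 8\right)^{2} \right)}} = \frac{1}{-61715 + \left(4 \cdot 0^{2} - 8\right)^{2} \cdot 14 \left(1 + \left(-10\right)^{2}\right)} = \frac{1}{-61715 + \left(4 \cdot 0 - 8\right)^{2} \cdot 14 \left(1 + 100\right)} = \frac{1}{-61715 + \left(0 - 8\right)^{2} \cdot 14 \cdot 101} = \frac{1}{-61715 + \left(-8\right)^{2} \cdot 1414} = \frac{1}{-61715 + 64 \cdot 1414} = \frac{1}{-61715 + 90496} = \frac{1}{28781}$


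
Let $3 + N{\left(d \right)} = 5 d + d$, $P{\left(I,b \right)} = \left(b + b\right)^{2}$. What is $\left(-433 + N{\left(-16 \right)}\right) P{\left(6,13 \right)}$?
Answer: $-359632$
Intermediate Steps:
$P{\left(I,b \right)} = 4 b^{2}$ ($P{\left(I,b \right)} = \left(2 b\right)^{2} = 4 b^{2}$)
$N{\left(d \right)} = -3 + 6 d$ ($N{\left(d \right)} = -3 + \left(5 d + d\right) = -3 + 6 d$)
$\left(-433 + N{\left(-16 \right)}\right) P{\left(6,13 \right)} = \left(-433 + \left(-3 + 6 \left(-16\right)\right)\right) 4 \cdot 13^{2} = \left(-433 - 99\right) 4 \cdot 169 = \left(-433 - 99\right) 676 = \left(-532\right) 676 = -359632$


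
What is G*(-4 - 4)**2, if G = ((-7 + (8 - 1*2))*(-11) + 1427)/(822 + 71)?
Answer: 92032/893 ≈ 103.06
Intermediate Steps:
G = 1438/893 (G = ((-7 + (8 - 2))*(-11) + 1427)/893 = ((-7 + 6)*(-11) + 1427)*(1/893) = (-1*(-11) + 1427)*(1/893) = (11 + 1427)*(1/893) = 1438*(1/893) = 1438/893 ≈ 1.6103)
G*(-4 - 4)**2 = 1438*(-4 - 4)**2/893 = (1438/893)*(-8)**2 = (1438/893)*64 = 92032/893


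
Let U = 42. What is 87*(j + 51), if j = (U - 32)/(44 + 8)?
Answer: 115797/26 ≈ 4453.7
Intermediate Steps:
j = 5/26 (j = (42 - 32)/(44 + 8) = 10/52 = 10*(1/52) = 5/26 ≈ 0.19231)
87*(j + 51) = 87*(5/26 + 51) = 87*(1331/26) = 115797/26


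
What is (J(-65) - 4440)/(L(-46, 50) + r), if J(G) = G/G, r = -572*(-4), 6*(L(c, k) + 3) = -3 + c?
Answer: -26634/13661 ≈ -1.9496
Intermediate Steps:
L(c, k) = -7/2 + c/6 (L(c, k) = -3 + (-3 + c)/6 = -3 + (-½ + c/6) = -7/2 + c/6)
r = 2288
J(G) = 1
(J(-65) - 4440)/(L(-46, 50) + r) = (1 - 4440)/((-7/2 + (⅙)*(-46)) + 2288) = -4439/((-7/2 - 23/3) + 2288) = -4439/(-67/6 + 2288) = -4439/13661/6 = -4439*6/13661 = -26634/13661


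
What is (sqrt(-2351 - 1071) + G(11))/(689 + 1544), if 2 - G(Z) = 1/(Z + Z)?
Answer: 43/49126 + I*sqrt(3422)/2233 ≈ 0.0008753 + 0.026197*I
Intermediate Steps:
G(Z) = 2 - 1/(2*Z) (G(Z) = 2 - 1/(Z + Z) = 2 - 1/(2*Z))
(sqrt(-2351 - 1071) + G(11))/(689 + 1544) = (sqrt(-2351 - 1071) + (2 - 1/2/11))/(689 + 1544) = (sqrt(-3422) + (2 - 1/2*1/11))/2233 = (I*sqrt(3422) + (2 - 1/22))*(1/2233) = (I*sqrt(3422) + 43/22)*(1/2233) = (43/22 + I*sqrt(3422))*(1/2233) = 43/49126 + I*sqrt(3422)/2233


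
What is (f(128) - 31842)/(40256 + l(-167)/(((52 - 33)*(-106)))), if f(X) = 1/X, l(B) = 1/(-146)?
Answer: -5447532655/6887002336 ≈ -0.79099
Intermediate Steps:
l(B) = -1/146
(f(128) - 31842)/(40256 + l(-167)/(((52 - 33)*(-106)))) = (1/128 - 31842)/(40256 - (-1/(106*(52 - 33)))/146) = (1/128 - 31842)/(40256 - 1/(146*(19*(-106)))) = -4075775/(128*(40256 - 1/146/(-2014))) = -4075775/(128*(40256 - 1/146*(-1/2014))) = -4075775/(128*(40256 + 1/294044)) = -4075775/(128*11837035265/294044) = -4075775/128*294044/11837035265 = -5447532655/6887002336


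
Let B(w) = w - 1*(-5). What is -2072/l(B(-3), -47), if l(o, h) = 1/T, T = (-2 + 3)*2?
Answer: -4144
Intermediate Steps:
B(w) = 5 + w (B(w) = w + 5 = 5 + w)
T = 2 (T = 1*2 = 2)
l(o, h) = ½ (l(o, h) = 1/2 = ½)
-2072/l(B(-3), -47) = -2072/½ = -2072*2 = -4144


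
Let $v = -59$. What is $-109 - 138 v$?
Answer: $8033$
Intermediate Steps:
$-109 - 138 v = -109 - -8142 = -109 + 8142 = 8033$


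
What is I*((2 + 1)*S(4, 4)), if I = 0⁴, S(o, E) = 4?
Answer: 0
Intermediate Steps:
I = 0
I*((2 + 1)*S(4, 4)) = 0*((2 + 1)*4) = 0*(3*4) = 0*12 = 0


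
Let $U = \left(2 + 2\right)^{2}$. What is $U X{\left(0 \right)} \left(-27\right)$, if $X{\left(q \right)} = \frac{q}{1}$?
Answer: $0$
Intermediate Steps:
$X{\left(q \right)} = q$ ($X{\left(q \right)} = q 1 = q$)
$U = 16$ ($U = 4^{2} = 16$)
$U X{\left(0 \right)} \left(-27\right) = 16 \cdot 0 \left(-27\right) = 0 \left(-27\right) = 0$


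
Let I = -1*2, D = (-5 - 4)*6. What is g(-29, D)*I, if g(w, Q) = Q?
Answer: 108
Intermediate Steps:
D = -54 (D = -9*6 = -54)
I = -2
g(-29, D)*I = -54*(-2) = 108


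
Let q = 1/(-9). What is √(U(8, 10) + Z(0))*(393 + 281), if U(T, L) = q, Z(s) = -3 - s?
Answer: 1348*I*√7/3 ≈ 1188.8*I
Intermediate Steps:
q = -⅑ ≈ -0.11111
U(T, L) = -⅑
√(U(8, 10) + Z(0))*(393 + 281) = √(-⅑ + (-3 - 1*0))*(393 + 281) = √(-⅑ + (-3 + 0))*674 = √(-⅑ - 3)*674 = √(-28/9)*674 = (2*I*√7/3)*674 = 1348*I*√7/3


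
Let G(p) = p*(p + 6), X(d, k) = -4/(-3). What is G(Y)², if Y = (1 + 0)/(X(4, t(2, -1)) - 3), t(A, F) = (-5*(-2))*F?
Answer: 6561/625 ≈ 10.498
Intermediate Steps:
t(A, F) = 10*F
X(d, k) = 4/3 (X(d, k) = -4*(-⅓) = 4/3)
Y = -⅗ (Y = (1 + 0)/(4/3 - 3) = 1/(-5/3) = 1*(-⅗) = -⅗ ≈ -0.60000)
G(p) = p*(6 + p)
G(Y)² = (-3*(6 - ⅗)/5)² = (-⅗*27/5)² = (-81/25)² = 6561/625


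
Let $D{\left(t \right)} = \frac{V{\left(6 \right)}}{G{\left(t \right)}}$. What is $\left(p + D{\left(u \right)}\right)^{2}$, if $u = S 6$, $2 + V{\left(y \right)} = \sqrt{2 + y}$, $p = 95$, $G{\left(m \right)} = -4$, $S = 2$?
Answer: $\frac{\left(191 - \sqrt{2}\right)^{2}}{4} \approx 8985.7$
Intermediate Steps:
$V{\left(y \right)} = -2 + \sqrt{2 + y}$
$u = 12$ ($u = 2 \cdot 6 = 12$)
$D{\left(t \right)} = \frac{1}{2} - \frac{\sqrt{2}}{2}$ ($D{\left(t \right)} = \frac{-2 + \sqrt{2 + 6}}{-4} = \left(-2 + \sqrt{8}\right) \left(- \frac{1}{4}\right) = \left(-2 + 2 \sqrt{2}\right) \left(- \frac{1}{4}\right) = \frac{1}{2} - \frac{\sqrt{2}}{2}$)
$\left(p + D{\left(u \right)}\right)^{2} = \left(95 + \left(\frac{1}{2} - \frac{\sqrt{2}}{2}\right)\right)^{2} = \left(\frac{191}{2} - \frac{\sqrt{2}}{2}\right)^{2}$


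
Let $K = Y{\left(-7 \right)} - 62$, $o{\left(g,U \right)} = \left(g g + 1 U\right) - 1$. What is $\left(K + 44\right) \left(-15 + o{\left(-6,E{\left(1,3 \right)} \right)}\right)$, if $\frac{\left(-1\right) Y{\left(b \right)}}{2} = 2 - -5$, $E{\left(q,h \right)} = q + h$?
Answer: $-768$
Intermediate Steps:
$E{\left(q,h \right)} = h + q$
$Y{\left(b \right)} = -14$ ($Y{\left(b \right)} = - 2 \left(2 - -5\right) = - 2 \left(2 + 5\right) = \left(-2\right) 7 = -14$)
$o{\left(g,U \right)} = -1 + U + g^{2}$ ($o{\left(g,U \right)} = \left(g^{2} + U\right) - 1 = \left(U + g^{2}\right) - 1 = -1 + U + g^{2}$)
$K = -76$ ($K = -14 - 62 = -76$)
$\left(K + 44\right) \left(-15 + o{\left(-6,E{\left(1,3 \right)} \right)}\right) = \left(-76 + 44\right) \left(-15 + \left(-1 + \left(3 + 1\right) + \left(-6\right)^{2}\right)\right) = - 32 \left(-15 + \left(-1 + 4 + 36\right)\right) = - 32 \left(-15 + 39\right) = \left(-32\right) 24 = -768$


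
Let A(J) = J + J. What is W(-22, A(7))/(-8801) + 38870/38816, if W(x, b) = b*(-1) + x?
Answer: 171746123/170809808 ≈ 1.0055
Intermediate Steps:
A(J) = 2*J
W(x, b) = x - b (W(x, b) = -b + x = x - b)
W(-22, A(7))/(-8801) + 38870/38816 = (-22 - 2*7)/(-8801) + 38870/38816 = (-22 - 1*14)*(-1/8801) + 38870*(1/38816) = (-22 - 14)*(-1/8801) + 19435/19408 = -36*(-1/8801) + 19435/19408 = 36/8801 + 19435/19408 = 171746123/170809808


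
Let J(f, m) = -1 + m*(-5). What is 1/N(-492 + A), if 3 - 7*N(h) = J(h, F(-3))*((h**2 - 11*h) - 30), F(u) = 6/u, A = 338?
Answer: -1/32631 ≈ -3.0646e-5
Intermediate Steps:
J(f, m) = -1 - 5*m
N(h) = 39 - 9*h**2/7 + 99*h/7 (N(h) = 3/7 - (-1 - 30/(-3))*((h**2 - 11*h) - 30)/7 = 3/7 - (-1 - 30*(-1)/3)*(-30 + h**2 - 11*h)/7 = 3/7 - (-1 - 5*(-2))*(-30 + h**2 - 11*h)/7 = 3/7 - (-1 + 10)*(-30 + h**2 - 11*h)/7 = 3/7 - 9*(-30 + h**2 - 11*h)/7 = 3/7 - (-270 - 99*h + 9*h**2)/7 = 3/7 + (270/7 - 9*h**2/7 + 99*h/7) = 39 - 9*h**2/7 + 99*h/7)
1/N(-492 + A) = 1/(39 - 9*(-492 + 338)**2/7 + 99*(-492 + 338)/7) = 1/(39 - 9/7*(-154)**2 + (99/7)*(-154)) = 1/(39 - 9/7*23716 - 2178) = 1/(39 - 30492 - 2178) = 1/(-32631) = -1/32631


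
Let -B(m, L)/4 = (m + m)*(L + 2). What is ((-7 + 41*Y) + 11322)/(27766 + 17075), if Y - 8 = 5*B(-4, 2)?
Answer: 37883/44841 ≈ 0.84483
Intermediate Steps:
B(m, L) = -8*m*(2 + L) (B(m, L) = -4*(m + m)*(L + 2) = -4*2*m*(2 + L) = -8*m*(2 + L))
Y = 648 (Y = 8 + 5*(-8*(-4)*(2 + 2)) = 8 + 5*(-8*(-4)*4) = 8 + 5*128 = 8 + 640 = 648)
((-7 + 41*Y) + 11322)/(27766 + 17075) = ((-7 + 41*648) + 11322)/(27766 + 17075) = ((-7 + 26568) + 11322)/44841 = (26561 + 11322)*(1/44841) = 37883*(1/44841) = 37883/44841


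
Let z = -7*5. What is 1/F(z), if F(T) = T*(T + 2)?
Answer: 1/1155 ≈ 0.00086580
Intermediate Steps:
z = -35
F(T) = T*(2 + T)
1/F(z) = 1/(-35*(2 - 35)) = 1/(-35*(-33)) = 1/1155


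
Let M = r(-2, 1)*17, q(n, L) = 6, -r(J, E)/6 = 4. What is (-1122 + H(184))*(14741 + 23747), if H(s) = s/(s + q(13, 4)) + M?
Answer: -5590689904/95 ≈ -5.8849e+7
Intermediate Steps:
r(J, E) = -24 (r(J, E) = -6*4 = -24)
M = -408 (M = -24*17 = -408)
H(s) = -408 + s/(6 + s) (H(s) = s/(s + 6) - 408 = s/(6 + s) - 408 = -408 + s/(6 + s))
(-1122 + H(184))*(14741 + 23747) = (-1122 + (-2448 - 407*184)/(6 + 184))*(14741 + 23747) = (-1122 + (-2448 - 74888)/190)*38488 = (-1122 + (1/190)*(-77336))*38488 = (-1122 - 38668/95)*38488 = -145258/95*38488 = -5590689904/95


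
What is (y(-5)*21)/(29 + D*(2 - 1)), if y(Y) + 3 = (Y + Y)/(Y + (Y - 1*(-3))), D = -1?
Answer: -33/28 ≈ -1.1786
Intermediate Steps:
y(Y) = -3 + 2*Y/(3 + 2*Y) (y(Y) = -3 + (Y + Y)/(Y + (Y - 1*(-3))) = -3 + (2*Y)/(Y + (Y + 3)) = -3 + (2*Y)/(Y + (3 + Y)) = -3 + (2*Y)/(3 + 2*Y) = -3 + 2*Y/(3 + 2*Y))
(y(-5)*21)/(29 + D*(2 - 1)) = (((-9 - 4*(-5))/(3 + 2*(-5)))*21)/(29 - (2 - 1)) = (((-9 + 20)/(3 - 10))*21)/(29 - 1*1) = ((11/(-7))*21)/(29 - 1) = (-⅐*11*21)/28 = -11/7*21*(1/28) = -33*1/28 = -33/28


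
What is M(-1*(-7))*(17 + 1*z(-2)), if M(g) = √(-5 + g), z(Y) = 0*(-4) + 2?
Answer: 19*√2 ≈ 26.870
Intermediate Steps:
z(Y) = 2 (z(Y) = 0 + 2 = 2)
M(-1*(-7))*(17 + 1*z(-2)) = √(-5 - 1*(-7))*(17 + 1*2) = √(-5 + 7)*(17 + 2) = √2*19 = 19*√2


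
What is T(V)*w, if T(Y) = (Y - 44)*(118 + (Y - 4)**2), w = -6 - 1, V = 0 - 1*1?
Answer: 45045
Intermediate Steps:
V = -1 (V = 0 - 1 = -1)
w = -7
T(Y) = (-44 + Y)*(118 + (-4 + Y)**2)
T(V)*w = (-5896 + (-1)**3 - 52*(-1)**2 + 486*(-1))*(-7) = (-5896 - 1 - 52*1 - 486)*(-7) = (-5896 - 1 - 52 - 486)*(-7) = -6435*(-7) = 45045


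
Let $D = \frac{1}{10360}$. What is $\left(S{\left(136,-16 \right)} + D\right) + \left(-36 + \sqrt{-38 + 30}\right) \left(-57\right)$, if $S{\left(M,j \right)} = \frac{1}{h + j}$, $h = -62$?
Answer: $\frac{829084939}{404040} - 114 i \sqrt{2} \approx 2052.0 - 161.22 i$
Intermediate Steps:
$S{\left(M,j \right)} = \frac{1}{-62 + j}$
$D = \frac{1}{10360} \approx 9.6525 \cdot 10^{-5}$
$\left(S{\left(136,-16 \right)} + D\right) + \left(-36 + \sqrt{-38 + 30}\right) \left(-57\right) = \left(\frac{1}{-62 - 16} + \frac{1}{10360}\right) + \left(-36 + \sqrt{-38 + 30}\right) \left(-57\right) = \left(\frac{1}{-78} + \frac{1}{10360}\right) + \left(-36 + \sqrt{-8}\right) \left(-57\right) = \left(- \frac{1}{78} + \frac{1}{10360}\right) + \left(-36 + 2 i \sqrt{2}\right) \left(-57\right) = - \frac{5141}{404040} + \left(2052 - 114 i \sqrt{2}\right) = \frac{829084939}{404040} - 114 i \sqrt{2}$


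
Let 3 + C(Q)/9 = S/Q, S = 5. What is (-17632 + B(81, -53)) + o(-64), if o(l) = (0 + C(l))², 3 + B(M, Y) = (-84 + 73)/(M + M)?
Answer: -5596266439/331776 ≈ -16868.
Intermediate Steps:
B(M, Y) = -3 - 11/(2*M) (B(M, Y) = -3 + (-84 + 73)/(M + M) = -3 - 11*1/(2*M) = -3 - 11/(2*M))
C(Q) = -27 + 45/Q (C(Q) = -27 + 9*(5/Q) = -27 + 45/Q)
o(l) = (-27 + 45/l)² (o(l) = (0 + (-27 + 45/l))² = (-27 + 45/l)²)
(-17632 + B(81, -53)) + o(-64) = (-17632 + (-3 - 11/2/81)) + (27 - 45/(-64))² = (-17632 + (-3 - 11/2*1/81)) + (27 - 45*(-1/64))² = (-17632 + (-3 - 11/162)) + (27 + 45/64)² = (-17632 - 497/162) + (1773/64)² = -2856881/162 + 3143529/4096 = -5596266439/331776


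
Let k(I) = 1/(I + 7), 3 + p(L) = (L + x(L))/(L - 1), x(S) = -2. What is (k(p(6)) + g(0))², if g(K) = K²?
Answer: 25/576 ≈ 0.043403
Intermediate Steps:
p(L) = -3 + (-2 + L)/(-1 + L) (p(L) = -3 + (L - 2)/(L - 1) = -3 + (-2 + L)/(-1 + L))
k(I) = 1/(7 + I)
(k(p(6)) + g(0))² = (1/(7 + (1 - 2*6)/(-1 + 6)) + 0²)² = (1/(7 + (1 - 12)/5) + 0)² = (1/(7 + (⅕)*(-11)) + 0)² = (1/(7 - 11/5) + 0)² = (1/(24/5) + 0)² = (5/24 + 0)² = (5/24)² = 25/576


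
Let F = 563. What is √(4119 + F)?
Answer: √4682 ≈ 68.425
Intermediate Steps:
√(4119 + F) = √(4119 + 563) = √4682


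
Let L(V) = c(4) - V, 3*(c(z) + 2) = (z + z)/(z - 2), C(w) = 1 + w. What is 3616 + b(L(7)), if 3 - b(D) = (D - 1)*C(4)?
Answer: 10987/3 ≈ 3662.3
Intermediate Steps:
c(z) = -2 + 2*z/(3*(-2 + z)) (c(z) = -2 + ((z + z)/(z - 2))/3 = -2 + ((2*z)/(-2 + z))/3 = -2 + (2*z/(-2 + z))/3 = -2 + 2*z/(3*(-2 + z)))
L(V) = -2/3 - V (L(V) = 4*(3 - 1*4)/(3*(-2 + 4)) - V = (4/3)*(3 - 4)/2 - V = (4/3)*(1/2)*(-1) - V = -2/3 - V)
b(D) = 8 - 5*D (b(D) = 3 - (D - 1)*(1 + 4) = 3 - (-1 + D)*5 = 3 - (-5 + 5*D) = 3 + (5 - 5*D) = 8 - 5*D)
3616 + b(L(7)) = 3616 + (8 - 5*(-2/3 - 1*7)) = 3616 + (8 - 5*(-2/3 - 7)) = 3616 + (8 - 5*(-23/3)) = 3616 + (8 + 115/3) = 3616 + 139/3 = 10987/3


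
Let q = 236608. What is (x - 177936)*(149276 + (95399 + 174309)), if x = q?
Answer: 24582629248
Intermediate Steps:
x = 236608
(x - 177936)*(149276 + (95399 + 174309)) = (236608 - 177936)*(149276 + (95399 + 174309)) = 58672*(149276 + 269708) = 58672*418984 = 24582629248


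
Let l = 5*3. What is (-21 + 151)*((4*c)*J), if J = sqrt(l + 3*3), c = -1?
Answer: -1040*sqrt(6) ≈ -2547.5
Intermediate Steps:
l = 15
J = 2*sqrt(6) (J = sqrt(15 + 3*3) = sqrt(15 + 9) = sqrt(24) = 2*sqrt(6) ≈ 4.8990)
(-21 + 151)*((4*c)*J) = (-21 + 151)*((4*(-1))*(2*sqrt(6))) = 130*(-8*sqrt(6)) = -1040*sqrt(6)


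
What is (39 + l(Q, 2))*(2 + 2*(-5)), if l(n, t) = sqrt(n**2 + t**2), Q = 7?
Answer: -312 - 8*sqrt(53) ≈ -370.24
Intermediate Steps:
(39 + l(Q, 2))*(2 + 2*(-5)) = (39 + sqrt(7**2 + 2**2))*(2 + 2*(-5)) = (39 + sqrt(49 + 4))*(2 - 10) = (39 + sqrt(53))*(-8) = -312 - 8*sqrt(53)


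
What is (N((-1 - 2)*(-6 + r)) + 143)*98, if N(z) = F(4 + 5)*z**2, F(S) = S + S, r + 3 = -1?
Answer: 1601614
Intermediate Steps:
r = -4 (r = -3 - 1 = -4)
F(S) = 2*S
N(z) = 18*z**2 (N(z) = (2*(4 + 5))*z**2 = (2*9)*z**2 = 18*z**2)
(N((-1 - 2)*(-6 + r)) + 143)*98 = (18*((-1 - 2)*(-6 - 4))**2 + 143)*98 = (18*(-3*(-10))**2 + 143)*98 = (18*30**2 + 143)*98 = (18*900 + 143)*98 = (16200 + 143)*98 = 16343*98 = 1601614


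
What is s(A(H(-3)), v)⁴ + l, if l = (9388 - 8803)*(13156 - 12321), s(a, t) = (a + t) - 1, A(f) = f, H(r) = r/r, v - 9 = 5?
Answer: 526891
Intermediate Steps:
v = 14 (v = 9 + 5 = 14)
H(r) = 1
s(a, t) = -1 + a + t
l = 488475 (l = 585*835 = 488475)
s(A(H(-3)), v)⁴ + l = (-1 + 1 + 14)⁴ + 488475 = 14⁴ + 488475 = 38416 + 488475 = 526891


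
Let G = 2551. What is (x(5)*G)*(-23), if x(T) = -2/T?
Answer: 117346/5 ≈ 23469.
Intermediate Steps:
(x(5)*G)*(-23) = (-2/5*2551)*(-23) = (-2*⅕*2551)*(-23) = -⅖*2551*(-23) = -5102/5*(-23) = 117346/5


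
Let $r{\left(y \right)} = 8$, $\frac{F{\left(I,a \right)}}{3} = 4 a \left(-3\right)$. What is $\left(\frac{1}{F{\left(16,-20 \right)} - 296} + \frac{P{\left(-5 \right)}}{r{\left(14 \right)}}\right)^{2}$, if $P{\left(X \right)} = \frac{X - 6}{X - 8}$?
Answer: $\frac{22201}{1898884} \approx 0.011692$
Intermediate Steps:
$F{\left(I,a \right)} = - 36 a$ ($F{\left(I,a \right)} = 3 \cdot 4 a \left(-3\right) = 3 \left(- 12 a\right) = - 36 a$)
$P{\left(X \right)} = \frac{-6 + X}{-8 + X}$
$\left(\frac{1}{F{\left(16,-20 \right)} - 296} + \frac{P{\left(-5 \right)}}{r{\left(14 \right)}}\right)^{2} = \left(\frac{1}{\left(-36\right) \left(-20\right) - 296} + \frac{\frac{1}{-8 - 5} \left(-6 - 5\right)}{8}\right)^{2} = \left(\frac{1}{720 - 296} + \frac{1}{-13} \left(-11\right) \frac{1}{8}\right)^{2} = \left(\frac{1}{424} + \left(- \frac{1}{13}\right) \left(-11\right) \frac{1}{8}\right)^{2} = \left(\frac{1}{424} + \frac{11}{13} \cdot \frac{1}{8}\right)^{2} = \left(\frac{1}{424} + \frac{11}{104}\right)^{2} = \left(\frac{149}{1378}\right)^{2} = \frac{22201}{1898884}$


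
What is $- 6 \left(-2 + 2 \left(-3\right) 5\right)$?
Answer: $192$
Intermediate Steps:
$- 6 \left(-2 + 2 \left(-3\right) 5\right) = - 6 \left(-2 - 30\right) = \left(-6\right) \left(-32\right) = 192$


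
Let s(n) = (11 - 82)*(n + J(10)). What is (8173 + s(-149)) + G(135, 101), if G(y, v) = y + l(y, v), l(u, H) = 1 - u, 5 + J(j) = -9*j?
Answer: 25498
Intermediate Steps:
J(j) = -5 - 9*j
G(y, v) = 1 (G(y, v) = y + (1 - y) = 1)
s(n) = 6745 - 71*n (s(n) = (11 - 82)*(n + (-5 - 9*10)) = -71*(n + (-5 - 90)) = -71*(n - 95) = -71*(-95 + n) = 6745 - 71*n)
(8173 + s(-149)) + G(135, 101) = (8173 + (6745 - 71*(-149))) + 1 = (8173 + (6745 + 10579)) + 1 = (8173 + 17324) + 1 = 25497 + 1 = 25498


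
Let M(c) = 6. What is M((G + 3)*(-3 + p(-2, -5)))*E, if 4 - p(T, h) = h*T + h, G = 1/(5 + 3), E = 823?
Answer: 4938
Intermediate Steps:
G = ⅛ (G = 1/8 = ⅛ ≈ 0.12500)
p(T, h) = 4 - h - T*h (p(T, h) = 4 - (h*T + h) = 4 - (T*h + h) = 4 - (h + T*h) = 4 + (-h - T*h) = 4 - h - T*h)
M((G + 3)*(-3 + p(-2, -5)))*E = 6*823 = 4938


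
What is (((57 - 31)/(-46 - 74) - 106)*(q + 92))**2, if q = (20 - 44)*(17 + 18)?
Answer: 1420270446001/225 ≈ 6.3123e+9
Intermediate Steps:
q = -840 (q = -24*35 = -840)
(((57 - 31)/(-46 - 74) - 106)*(q + 92))**2 = (((57 - 31)/(-46 - 74) - 106)*(-840 + 92))**2 = ((26/(-120) - 106)*(-748))**2 = ((26*(-1/120) - 106)*(-748))**2 = ((-13/60 - 106)*(-748))**2 = (-6373/60*(-748))**2 = (1191751/15)**2 = 1420270446001/225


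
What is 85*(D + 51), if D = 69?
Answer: 10200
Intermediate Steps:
85*(D + 51) = 85*(69 + 51) = 85*120 = 10200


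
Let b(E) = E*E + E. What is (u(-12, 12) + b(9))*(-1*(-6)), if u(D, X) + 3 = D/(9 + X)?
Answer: 3630/7 ≈ 518.57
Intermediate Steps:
b(E) = E + E² (b(E) = E² + E = E + E²)
u(D, X) = -3 + D/(9 + X)
(u(-12, 12) + b(9))*(-1*(-6)) = ((-27 - 12 - 3*12)/(9 + 12) + 9*(1 + 9))*(-1*(-6)) = ((-27 - 12 - 36)/21 + 9*10)*6 = ((1/21)*(-75) + 90)*6 = (-25/7 + 90)*6 = (605/7)*6 = 3630/7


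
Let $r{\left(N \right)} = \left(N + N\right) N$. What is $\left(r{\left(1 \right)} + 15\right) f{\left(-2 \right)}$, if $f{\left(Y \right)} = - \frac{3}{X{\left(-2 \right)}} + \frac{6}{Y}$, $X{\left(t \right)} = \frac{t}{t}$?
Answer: $-102$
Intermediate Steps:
$r{\left(N \right)} = 2 N^{2}$ ($r{\left(N \right)} = 2 N N = 2 N^{2}$)
$X{\left(t \right)} = 1$
$f{\left(Y \right)} = -3 + \frac{6}{Y}$ ($f{\left(Y \right)} = - \frac{3}{1} + \frac{6}{Y} = \left(-3\right) 1 + \frac{6}{Y} = -3 + \frac{6}{Y}$)
$\left(r{\left(1 \right)} + 15\right) f{\left(-2 \right)} = \left(2 \cdot 1^{2} + 15\right) \left(-3 + \frac{6}{-2}\right) = \left(2 \cdot 1 + 15\right) \left(-3 + 6 \left(- \frac{1}{2}\right)\right) = \left(2 + 15\right) \left(-3 - 3\right) = 17 \left(-6\right) = -102$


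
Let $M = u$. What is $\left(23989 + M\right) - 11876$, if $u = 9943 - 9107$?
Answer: $12949$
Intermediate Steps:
$u = 836$ ($u = 9943 - 9107 = 836$)
$M = 836$
$\left(23989 + M\right) - 11876 = \left(23989 + 836\right) - 11876 = 24825 - 11876 = 12949$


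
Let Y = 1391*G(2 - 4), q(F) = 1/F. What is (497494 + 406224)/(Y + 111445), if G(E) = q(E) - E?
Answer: 1807436/227063 ≈ 7.9601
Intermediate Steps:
G(E) = 1/E - E
Y = 4173/2 (Y = 1391*(1/(2 - 4) - (2 - 4)) = 1391*(1/(-2) - 1*(-2)) = 1391*(-1/2 + 2) = 1391*(3/2) = 4173/2 ≈ 2086.5)
(497494 + 406224)/(Y + 111445) = (497494 + 406224)/(4173/2 + 111445) = 903718/(227063/2) = 903718*(2/227063) = 1807436/227063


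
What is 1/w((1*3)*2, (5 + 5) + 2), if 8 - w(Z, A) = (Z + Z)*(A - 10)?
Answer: -1/16 ≈ -0.062500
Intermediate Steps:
w(Z, A) = 8 - 2*Z*(-10 + A) (w(Z, A) = 8 - (Z + Z)*(A - 10) = 8 - 2*Z*(-10 + A))
1/w((1*3)*2, (5 + 5) + 2) = 1/(8 + 20*((1*3)*2) - 2*((5 + 5) + 2)*(1*3)*2) = 1/(8 + 20*(3*2) - 2*(10 + 2)*3*2) = 1/(8 + 20*6 - 2*12*6) = 1/(8 + 120 - 144) = 1/(-16) = -1/16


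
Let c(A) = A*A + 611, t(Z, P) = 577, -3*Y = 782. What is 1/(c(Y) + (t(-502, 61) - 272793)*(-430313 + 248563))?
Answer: 9/445277939023 ≈ 2.0212e-11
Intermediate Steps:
Y = -782/3 (Y = -1/3*782 = -782/3 ≈ -260.67)
c(A) = 611 + A**2 (c(A) = A**2 + 611 = 611 + A**2)
1/(c(Y) + (t(-502, 61) - 272793)*(-430313 + 248563)) = 1/((611 + (-782/3)**2) + (577 - 272793)*(-430313 + 248563)) = 1/((611 + 611524/9) - 272216*(-181750)) = 1/(617023/9 + 49475258000) = 1/(445277939023/9) = 9/445277939023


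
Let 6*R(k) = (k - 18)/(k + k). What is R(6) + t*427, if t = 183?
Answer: 468845/6 ≈ 78141.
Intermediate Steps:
R(k) = (-18 + k)/(12*k) (R(k) = ((k - 18)/(k + k))/6 = ((-18 + k)/((2*k)))/6 = ((-18 + k)*(1/(2*k)))/6 = ((-18 + k)/(2*k))/6 = (-18 + k)/(12*k))
R(6) + t*427 = (1/12)*(-18 + 6)/6 + 183*427 = (1/12)*(⅙)*(-12) + 78141 = -⅙ + 78141 = 468845/6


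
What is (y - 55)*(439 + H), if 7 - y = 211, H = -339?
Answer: -25900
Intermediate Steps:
y = -204 (y = 7 - 1*211 = 7 - 211 = -204)
(y - 55)*(439 + H) = (-204 - 55)*(439 - 339) = -259*100 = -25900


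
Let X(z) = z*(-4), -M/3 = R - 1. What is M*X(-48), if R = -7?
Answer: 4608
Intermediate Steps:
M = 24 (M = -3*(-7 - 1) = -3*(-8) = 24)
X(z) = -4*z
M*X(-48) = 24*(-4*(-48)) = 24*192 = 4608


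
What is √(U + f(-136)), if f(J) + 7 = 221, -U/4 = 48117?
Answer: I*√192254 ≈ 438.47*I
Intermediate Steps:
U = -192468 (U = -4*48117 = -192468)
f(J) = 214 (f(J) = -7 + 221 = 214)
√(U + f(-136)) = √(-192468 + 214) = √(-192254) = I*√192254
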